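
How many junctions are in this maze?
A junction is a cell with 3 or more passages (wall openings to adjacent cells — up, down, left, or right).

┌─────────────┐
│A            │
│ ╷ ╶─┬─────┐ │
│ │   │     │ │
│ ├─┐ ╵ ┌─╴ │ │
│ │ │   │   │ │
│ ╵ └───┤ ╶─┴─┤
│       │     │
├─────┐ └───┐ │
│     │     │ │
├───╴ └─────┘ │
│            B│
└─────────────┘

Checking each cell for number of passages:

Junctions found (3+ passages):
  (0, 1): 3 passages
  (3, 1): 3 passages
  (5, 2): 3 passages
Total junctions: 3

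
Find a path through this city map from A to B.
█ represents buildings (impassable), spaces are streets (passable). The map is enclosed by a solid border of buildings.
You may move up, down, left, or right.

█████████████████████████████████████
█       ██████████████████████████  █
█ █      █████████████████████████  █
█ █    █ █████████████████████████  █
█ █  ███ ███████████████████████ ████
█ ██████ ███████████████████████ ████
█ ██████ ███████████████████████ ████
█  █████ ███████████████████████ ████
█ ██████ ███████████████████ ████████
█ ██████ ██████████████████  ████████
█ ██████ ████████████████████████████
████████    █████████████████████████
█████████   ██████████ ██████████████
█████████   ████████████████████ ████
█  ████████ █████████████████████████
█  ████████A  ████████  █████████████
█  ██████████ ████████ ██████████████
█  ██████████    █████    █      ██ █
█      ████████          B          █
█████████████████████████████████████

Finding the shortest path from A to B:
Movement: cardinal only
Path length: 17 steps
Directions: right → right → down → down → right → right → down → right → right → right → right → right → right → right → right → right → right

Solution:

█████████████████████████████████████
█       ██████████████████████████  █
█ █      █████████████████████████  █
█ █    █ █████████████████████████  █
█ █  ███ ███████████████████████ ████
█ ██████ ███████████████████████ ████
█ ██████ ███████████████████████ ████
█  █████ ███████████████████████ ████
█ ██████ ███████████████████ ████████
█ ██████ ██████████████████  ████████
█ ██████ ████████████████████████████
████████    █████████████████████████
█████████   ██████████ ██████████████
█████████   ████████████████████ ████
█  ████████ █████████████████████████
█  ████████A→↓████████  █████████████
█  ██████████↓████████ ██████████████
█  ██████████↳→↓ █████    █      ██ █
█      ████████↳→→→→→→→→→B          █
█████████████████████████████████████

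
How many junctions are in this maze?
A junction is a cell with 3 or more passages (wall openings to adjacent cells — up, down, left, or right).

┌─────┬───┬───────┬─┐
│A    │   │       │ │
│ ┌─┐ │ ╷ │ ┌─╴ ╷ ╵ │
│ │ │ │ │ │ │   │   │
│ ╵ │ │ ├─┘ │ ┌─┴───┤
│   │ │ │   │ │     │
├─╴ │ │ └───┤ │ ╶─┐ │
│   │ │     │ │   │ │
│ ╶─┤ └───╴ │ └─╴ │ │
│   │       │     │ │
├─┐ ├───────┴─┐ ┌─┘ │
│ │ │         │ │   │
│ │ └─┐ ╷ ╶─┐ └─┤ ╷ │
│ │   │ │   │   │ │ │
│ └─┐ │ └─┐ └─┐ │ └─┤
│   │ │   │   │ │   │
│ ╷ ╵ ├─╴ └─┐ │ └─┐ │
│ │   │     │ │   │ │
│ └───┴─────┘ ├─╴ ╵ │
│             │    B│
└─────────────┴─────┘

Checking each cell for number of passages:

Junctions found (3+ passages):
  (0, 7): 3 passages
  (2, 1): 3 passages
  (4, 7): 3 passages
  (5, 3): 3 passages
  (5, 4): 3 passages
  (5, 9): 3 passages
  (7, 0): 3 passages
  (8, 4): 3 passages
  (9, 8): 3 passages
Total junctions: 9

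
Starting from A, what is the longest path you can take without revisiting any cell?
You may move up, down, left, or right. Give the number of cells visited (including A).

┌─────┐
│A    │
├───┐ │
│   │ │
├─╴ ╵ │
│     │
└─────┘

Finding longest simple path using DFS:
Start: (0, 0)
Longest path visits 8 cells
Path: A → right → right → down → down → left → up → left

Solution:

┌─────┐
│A → ↓│
├───┐ │
│B ↰│↓│
├─╴ ╵ │
│  ↑ ↲│
└─────┘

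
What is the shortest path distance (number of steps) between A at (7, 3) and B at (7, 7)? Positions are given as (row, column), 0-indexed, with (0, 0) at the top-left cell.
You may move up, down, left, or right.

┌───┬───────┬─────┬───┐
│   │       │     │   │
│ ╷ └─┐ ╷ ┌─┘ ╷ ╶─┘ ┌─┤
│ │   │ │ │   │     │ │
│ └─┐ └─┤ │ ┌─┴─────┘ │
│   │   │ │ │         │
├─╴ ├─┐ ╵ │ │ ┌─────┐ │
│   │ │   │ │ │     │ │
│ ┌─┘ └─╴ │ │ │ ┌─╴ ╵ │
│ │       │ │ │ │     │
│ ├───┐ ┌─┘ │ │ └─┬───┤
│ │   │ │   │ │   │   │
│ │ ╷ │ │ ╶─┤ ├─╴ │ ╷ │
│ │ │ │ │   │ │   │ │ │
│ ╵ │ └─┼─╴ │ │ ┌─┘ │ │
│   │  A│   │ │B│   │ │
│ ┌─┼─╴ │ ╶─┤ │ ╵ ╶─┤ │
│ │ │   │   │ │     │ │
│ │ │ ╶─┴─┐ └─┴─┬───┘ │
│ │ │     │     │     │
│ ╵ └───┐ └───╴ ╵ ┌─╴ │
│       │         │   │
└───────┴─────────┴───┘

Finding path from (7, 3) to (7, 7):
Path: (7,3) → (8,3) → (8,2) → (9,2) → (9,3) → (9,4) → (10,4) → (10,5) → (10,6) → (10,7) → (10,8) → (9,8) → (9,9) → (9,10) → (8,10) → (7,10) → (6,10) → (5,10) → (5,9) → (6,9) → (7,9) → (7,8) → (8,8) → (8,7) → (7,7)
Distance: 24 steps

Solution:

┌───┬───────┬─────┬───┐
│   │       │     │   │
│ ╷ └─┐ ╷ ┌─┘ ╷ ╶─┘ ┌─┤
│ │   │ │ │   │     │ │
│ └─┐ └─┤ │ ┌─┴─────┘ │
│   │   │ │ │         │
├─╴ ├─┐ ╵ │ │ ┌─────┐ │
│   │ │   │ │ │     │ │
│ ┌─┘ └─╴ │ │ │ ┌─╴ ╵ │
│ │       │ │ │ │     │
│ ├───┐ ┌─┘ │ │ └─┬───┤
│ │   │ │   │ │   │↓ ↰│
│ │ ╷ │ │ ╶─┤ ├─╴ │ ╷ │
│ │ │ │ │   │ │   │↓│↑│
│ ╵ │ └─┼─╴ │ │ ┌─┘ │ │
│   │  A│   │ │B│↓ ↲│↑│
│ ┌─┼─╴ │ ╶─┤ │ ╵ ╶─┤ │
│ │ │↓ ↲│   │ │↑ ↲  │↑│
│ │ │ ╶─┴─┐ └─┴─┬───┘ │
│ │ │↳ → ↓│     │↱ → ↑│
│ ╵ └───┐ └───╴ ╵ ┌─╴ │
│       │↳ → → → ↑│   │
└───────┴─────────┴───┘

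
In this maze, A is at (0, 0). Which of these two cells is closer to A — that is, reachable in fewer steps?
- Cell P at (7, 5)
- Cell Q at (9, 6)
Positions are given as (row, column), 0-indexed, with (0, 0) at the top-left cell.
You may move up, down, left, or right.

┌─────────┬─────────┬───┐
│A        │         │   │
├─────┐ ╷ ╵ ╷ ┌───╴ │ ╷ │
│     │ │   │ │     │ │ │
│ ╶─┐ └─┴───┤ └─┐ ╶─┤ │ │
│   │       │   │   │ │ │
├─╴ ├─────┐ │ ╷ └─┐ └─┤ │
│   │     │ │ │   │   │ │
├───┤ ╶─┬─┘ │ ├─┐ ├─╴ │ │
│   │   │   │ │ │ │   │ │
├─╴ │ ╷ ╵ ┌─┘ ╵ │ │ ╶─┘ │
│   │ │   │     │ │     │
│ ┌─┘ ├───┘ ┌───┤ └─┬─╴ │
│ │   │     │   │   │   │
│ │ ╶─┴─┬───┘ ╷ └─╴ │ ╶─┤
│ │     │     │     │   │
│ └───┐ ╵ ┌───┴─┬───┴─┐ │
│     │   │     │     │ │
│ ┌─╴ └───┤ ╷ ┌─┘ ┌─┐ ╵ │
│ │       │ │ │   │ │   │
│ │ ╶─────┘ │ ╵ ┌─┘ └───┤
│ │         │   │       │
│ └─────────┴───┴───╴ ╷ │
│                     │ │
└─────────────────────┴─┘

Shortest path A → P at (7, 5): 24 steps
Shortest path A → Q at (9, 6): 37 steps

P is closer (24 steps vs 37 steps).

Path to P:

┌─────────┬─────────┬───┐
│A → → → ↓│↱ ↓      │   │
├─────┐ ╷ ╵ ╷ ┌───╴ │ ╷ │
│     │ │↳ ↑│↓│     │ │ │
│ ╶─┐ └─┴───┤ └─┐ ╶─┤ │ │
│   │       │↳ ↓│   │ │ │
├─╴ ├─────┐ │ ╷ └─┐ └─┤ │
│   │     │ │ │↳ ↓│   │ │
├───┤ ╶─┬─┘ │ ├─┐ ├─╴ │ │
│   │   │   │ │ │↓│   │ │
├─╴ │ ╷ ╵ ┌─┘ ╵ │ │ ╶─┘ │
│   │ │   │     │↓│     │
│ ┌─┘ ├───┘ ┌───┤ └─┬─╴ │
│ │   │     │↓ ↰│↳ ↓│   │
│ │ ╶─┴─┬───┘ ╷ └─╴ │ ╶─┤
│ │     │  P ↲│↑ ← ↲│   │
│ └───┐ ╵ ┌───┴─┬───┴─┐ │
│     │   │     │     │ │
│ ┌─╴ └───┤ ╷ ┌─┘ ┌─┐ ╵ │
│ │       │ │ │   │ │   │
│ │ ╶─────┘ │ ╵ ┌─┘ └───┤
│ │         │   │       │
│ └─────────┴───┴───╴ ╷ │
│                     │ │
└─────────────────────┴─┘

Path to Q:

┌─────────┬─────────┬───┐
│A → → → ↓│↱ → → → ↓│   │
├─────┐ ╷ ╵ ╷ ┌───╴ │ ╷ │
│     │ │↳ ↑│ │  ↓ ↲│ │ │
│ ╶─┐ └─┴───┤ └─┐ ╶─┤ │ │
│   │       │   │↳ ↓│ │ │
├─╴ ├─────┐ │ ╷ └─┐ └─┤ │
│   │     │ │ │   │↳ ↓│ │
├───┤ ╶─┬─┘ │ ├─┐ ├─╴ │ │
│   │   │   │ │ │ │↓ ↲│ │
├─╴ │ ╷ ╵ ┌─┘ ╵ │ │ ╶─┘ │
│   │ │   │     │ │↳ → ↓│
│ ┌─┘ ├───┘ ┌───┤ └─┬─╴ │
│ │   │     │   │   │↓ ↲│
│ │ ╶─┴─┬───┘ ╷ └─╴ │ ╶─┤
│ │     │     │     │↳ ↓│
│ └───┐ ╵ ┌───┴─┬───┴─┐ │
│     │   │     │↓ ← ↰│↓│
│ ┌─╴ └───┤ ╷ ┌─┘ ┌─┐ ╵ │
│ │       │ │Q│↓ ↲│ │↑ ↲│
│ │ ╶─────┘ │ ╵ ┌─┘ └───┤
│ │         │↑ ↲│       │
│ └─────────┴───┴───╴ ╷ │
│                     │ │
└─────────────────────┴─┘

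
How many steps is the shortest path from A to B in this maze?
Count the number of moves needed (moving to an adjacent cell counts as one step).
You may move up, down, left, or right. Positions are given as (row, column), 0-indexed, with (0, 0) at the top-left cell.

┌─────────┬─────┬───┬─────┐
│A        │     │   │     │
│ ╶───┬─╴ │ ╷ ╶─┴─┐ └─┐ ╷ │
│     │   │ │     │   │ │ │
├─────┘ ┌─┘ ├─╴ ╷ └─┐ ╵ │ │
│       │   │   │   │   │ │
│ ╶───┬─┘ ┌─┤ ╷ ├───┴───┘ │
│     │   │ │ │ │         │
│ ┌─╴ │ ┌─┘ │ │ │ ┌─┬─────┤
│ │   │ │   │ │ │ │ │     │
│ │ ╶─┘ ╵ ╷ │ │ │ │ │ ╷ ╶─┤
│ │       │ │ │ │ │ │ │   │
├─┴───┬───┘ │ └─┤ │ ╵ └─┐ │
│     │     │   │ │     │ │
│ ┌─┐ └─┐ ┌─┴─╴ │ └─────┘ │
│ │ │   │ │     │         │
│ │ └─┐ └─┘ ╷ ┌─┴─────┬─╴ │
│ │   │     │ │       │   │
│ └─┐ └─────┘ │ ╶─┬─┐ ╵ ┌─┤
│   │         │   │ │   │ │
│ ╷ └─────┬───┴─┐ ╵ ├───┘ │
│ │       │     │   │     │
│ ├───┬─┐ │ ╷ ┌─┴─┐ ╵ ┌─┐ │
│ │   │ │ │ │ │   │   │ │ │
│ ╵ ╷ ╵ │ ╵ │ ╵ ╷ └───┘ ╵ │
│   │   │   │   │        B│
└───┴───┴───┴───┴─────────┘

Using BFS to find shortest path:
Start: (0, 0), End: (12, 12)
Path found:
(0,0) → (0,1) → (0,2) → (0,3) → (0,4) → (1,4) → (1,3) → (2,3) → (2,2) → (2,1) → (2,0) → (3,0) → (3,1) → (3,2) → (4,2) → (4,1) → (5,1) → (5,2) → (5,3) → (4,3) → (3,3) → (3,4) → (2,4) → (2,5) → (1,5) → (0,5) → (0,6) → (1,6) → (1,7) → (2,7) → (2,6) → (3,6) → (4,6) → (5,6) → (6,6) → (6,7) → (7,7) → (7,6) → (7,5) → (8,5) → (8,4) → (8,3) → (7,3) → (7,2) → (6,2) → (6,1) → (6,0) → (7,0) → (8,0) → (9,0) → (9,1) → (10,1) → (10,2) → (10,3) → (10,4) → (11,4) → (12,4) → (12,5) → (11,5) → (10,5) → (10,6) → (11,6) → (12,6) → (12,7) → (11,7) → (11,8) → (12,8) → (12,9) → (12,10) → (12,11) → (12,12)
Number of steps: 70

Solution:

┌─────────┬─────┬───┬─────┐
│A → → → ↓│↱ ↓  │   │     │
│ ╶───┬─╴ │ ╷ ╶─┴─┐ └─┐ ╷ │
│     │↓ ↲│↑│↳ ↓  │   │ │ │
├─────┘ ┌─┘ ├─╴ ╷ └─┐ ╵ │ │
│↓ ← ← ↲│↱ ↑│↓ ↲│   │   │ │
│ ╶───┬─┘ ┌─┤ ╷ ├───┴───┘ │
│↳ → ↓│↱ ↑│ │↓│ │         │
│ ┌─╴ │ ┌─┘ │ │ │ ┌─┬─────┤
│ │↓ ↲│↑│   │↓│ │ │ │     │
│ │ ╶─┘ ╵ ╷ │ │ │ │ │ ╷ ╶─┤
│ │↳ → ↑  │ │↓│ │ │ │ │   │
├─┴───┬───┘ │ └─┤ │ ╵ └─┐ │
│↓ ← ↰│     │↳ ↓│ │     │ │
│ ┌─┐ └─┐ ┌─┴─╴ │ └─────┘ │
│↓│ │↑ ↰│ │↓ ← ↲│         │
│ │ └─┐ └─┘ ╷ ┌─┴─────┬─╴ │
│↓│   │↑ ← ↲│ │       │   │
│ └─┐ └─────┘ │ ╶─┬─┐ ╵ ┌─┤
│↳ ↓│         │   │ │   │ │
│ ╷ └─────┬───┴─┐ ╵ ├───┘ │
│ │↳ → → ↓│↱ ↓  │   │     │
│ ├───┬─┐ │ ╷ ┌─┴─┐ ╵ ┌─┐ │
│ │   │ │↓│↑│↓│↱ ↓│   │ │ │
│ ╵ ╷ ╵ │ ╵ │ ╵ ╷ └───┘ ╵ │
│   │   │↳ ↑│↳ ↑│↳ → → → B│
└───┴───┴───┴───┴─────────┘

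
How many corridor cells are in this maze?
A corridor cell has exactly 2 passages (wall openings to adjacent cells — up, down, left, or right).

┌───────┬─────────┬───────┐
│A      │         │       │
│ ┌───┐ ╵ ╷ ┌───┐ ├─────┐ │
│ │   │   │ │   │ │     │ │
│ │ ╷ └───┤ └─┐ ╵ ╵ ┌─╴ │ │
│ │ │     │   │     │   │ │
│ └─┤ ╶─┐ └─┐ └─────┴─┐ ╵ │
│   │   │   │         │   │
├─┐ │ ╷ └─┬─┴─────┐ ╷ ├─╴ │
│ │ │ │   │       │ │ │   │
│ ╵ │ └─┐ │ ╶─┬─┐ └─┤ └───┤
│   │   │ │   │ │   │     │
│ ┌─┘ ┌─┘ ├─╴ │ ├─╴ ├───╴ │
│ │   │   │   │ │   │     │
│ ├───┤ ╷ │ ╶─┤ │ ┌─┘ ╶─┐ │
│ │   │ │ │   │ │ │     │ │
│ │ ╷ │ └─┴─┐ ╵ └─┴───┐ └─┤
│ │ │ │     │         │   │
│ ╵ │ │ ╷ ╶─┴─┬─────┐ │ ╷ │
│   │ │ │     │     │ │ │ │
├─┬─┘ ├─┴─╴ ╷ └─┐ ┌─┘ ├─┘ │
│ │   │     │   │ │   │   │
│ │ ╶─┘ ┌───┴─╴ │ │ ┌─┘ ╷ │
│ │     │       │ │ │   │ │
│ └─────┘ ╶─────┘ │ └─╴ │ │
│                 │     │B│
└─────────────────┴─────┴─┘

Counting cells with exactly 2 passages:
Total corridor cells: 125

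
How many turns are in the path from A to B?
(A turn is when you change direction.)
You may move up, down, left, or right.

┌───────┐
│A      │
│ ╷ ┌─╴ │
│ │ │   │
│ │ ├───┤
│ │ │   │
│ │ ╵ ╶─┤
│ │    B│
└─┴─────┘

Directions: right, down, down, down, right, right
Number of turns: 2

Solution:

┌───────┐
│A ↓    │
│ ╷ ┌─╴ │
│ │↓│   │
│ │ ├───┤
│ │↓│   │
│ │ ╵ ╶─┤
│ │↳ → B│
└─┴─────┘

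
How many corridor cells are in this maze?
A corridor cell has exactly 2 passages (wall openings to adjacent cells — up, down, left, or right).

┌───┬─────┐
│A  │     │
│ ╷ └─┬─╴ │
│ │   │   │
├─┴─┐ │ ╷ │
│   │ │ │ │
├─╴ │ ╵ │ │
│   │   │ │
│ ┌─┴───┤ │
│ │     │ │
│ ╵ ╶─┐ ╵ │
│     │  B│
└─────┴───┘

Counting cells with exactly 2 passages:
Total corridor cells: 24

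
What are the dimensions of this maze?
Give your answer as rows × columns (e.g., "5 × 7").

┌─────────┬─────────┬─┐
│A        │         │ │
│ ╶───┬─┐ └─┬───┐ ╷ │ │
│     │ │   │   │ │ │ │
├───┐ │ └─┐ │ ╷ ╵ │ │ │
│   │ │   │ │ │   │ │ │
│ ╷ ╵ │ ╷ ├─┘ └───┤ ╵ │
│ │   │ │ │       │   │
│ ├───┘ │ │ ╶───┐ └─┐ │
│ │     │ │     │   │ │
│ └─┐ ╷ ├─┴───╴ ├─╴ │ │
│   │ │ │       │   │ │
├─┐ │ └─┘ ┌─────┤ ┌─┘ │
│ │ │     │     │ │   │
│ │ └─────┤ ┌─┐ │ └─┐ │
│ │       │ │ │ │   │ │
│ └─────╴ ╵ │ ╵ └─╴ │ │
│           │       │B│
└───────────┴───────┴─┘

Counting the maze dimensions:
Rows (vertical): 9
Columns (horizontal): 11
Dimensions: 9 × 11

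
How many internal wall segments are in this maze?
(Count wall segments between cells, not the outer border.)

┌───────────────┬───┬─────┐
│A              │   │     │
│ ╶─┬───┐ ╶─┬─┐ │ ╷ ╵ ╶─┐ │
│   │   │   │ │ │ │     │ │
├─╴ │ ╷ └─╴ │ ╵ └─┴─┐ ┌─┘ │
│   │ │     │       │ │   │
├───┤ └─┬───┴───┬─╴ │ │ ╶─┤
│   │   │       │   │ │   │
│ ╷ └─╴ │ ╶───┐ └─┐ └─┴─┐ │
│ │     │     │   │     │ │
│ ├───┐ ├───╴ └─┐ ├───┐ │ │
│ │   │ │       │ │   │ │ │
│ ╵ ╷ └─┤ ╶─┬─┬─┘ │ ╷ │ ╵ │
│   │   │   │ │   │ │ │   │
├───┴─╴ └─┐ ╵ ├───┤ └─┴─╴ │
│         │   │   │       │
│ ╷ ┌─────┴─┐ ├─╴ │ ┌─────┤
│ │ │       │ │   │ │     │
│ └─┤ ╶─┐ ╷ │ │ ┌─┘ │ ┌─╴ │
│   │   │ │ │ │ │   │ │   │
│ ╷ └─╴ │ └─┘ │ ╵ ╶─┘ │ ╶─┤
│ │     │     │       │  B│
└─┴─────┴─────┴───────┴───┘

Counting internal wall segments:
Total internal walls: 120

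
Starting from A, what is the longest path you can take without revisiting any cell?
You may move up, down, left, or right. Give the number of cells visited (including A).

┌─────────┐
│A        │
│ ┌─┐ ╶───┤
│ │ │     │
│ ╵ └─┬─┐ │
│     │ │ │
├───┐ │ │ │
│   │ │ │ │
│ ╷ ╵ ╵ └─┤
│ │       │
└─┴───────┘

Finding longest simple path using DFS:
Start: (0, 0)
Longest path visits 11 cells
Path: A → down → down → right → right → down → down → left → up → left → down

Solution:

┌─────────┐
│A        │
│ ┌─┐ ╶───┤
│↓│ │     │
│ ╵ └─┬─┐ │
│↳ → ↓│ │ │
├───┐ │ │ │
│↓ ↰│↓│ │ │
│ ╷ ╵ ╵ └─┤
│B│↑ ↲    │
└─┴───────┘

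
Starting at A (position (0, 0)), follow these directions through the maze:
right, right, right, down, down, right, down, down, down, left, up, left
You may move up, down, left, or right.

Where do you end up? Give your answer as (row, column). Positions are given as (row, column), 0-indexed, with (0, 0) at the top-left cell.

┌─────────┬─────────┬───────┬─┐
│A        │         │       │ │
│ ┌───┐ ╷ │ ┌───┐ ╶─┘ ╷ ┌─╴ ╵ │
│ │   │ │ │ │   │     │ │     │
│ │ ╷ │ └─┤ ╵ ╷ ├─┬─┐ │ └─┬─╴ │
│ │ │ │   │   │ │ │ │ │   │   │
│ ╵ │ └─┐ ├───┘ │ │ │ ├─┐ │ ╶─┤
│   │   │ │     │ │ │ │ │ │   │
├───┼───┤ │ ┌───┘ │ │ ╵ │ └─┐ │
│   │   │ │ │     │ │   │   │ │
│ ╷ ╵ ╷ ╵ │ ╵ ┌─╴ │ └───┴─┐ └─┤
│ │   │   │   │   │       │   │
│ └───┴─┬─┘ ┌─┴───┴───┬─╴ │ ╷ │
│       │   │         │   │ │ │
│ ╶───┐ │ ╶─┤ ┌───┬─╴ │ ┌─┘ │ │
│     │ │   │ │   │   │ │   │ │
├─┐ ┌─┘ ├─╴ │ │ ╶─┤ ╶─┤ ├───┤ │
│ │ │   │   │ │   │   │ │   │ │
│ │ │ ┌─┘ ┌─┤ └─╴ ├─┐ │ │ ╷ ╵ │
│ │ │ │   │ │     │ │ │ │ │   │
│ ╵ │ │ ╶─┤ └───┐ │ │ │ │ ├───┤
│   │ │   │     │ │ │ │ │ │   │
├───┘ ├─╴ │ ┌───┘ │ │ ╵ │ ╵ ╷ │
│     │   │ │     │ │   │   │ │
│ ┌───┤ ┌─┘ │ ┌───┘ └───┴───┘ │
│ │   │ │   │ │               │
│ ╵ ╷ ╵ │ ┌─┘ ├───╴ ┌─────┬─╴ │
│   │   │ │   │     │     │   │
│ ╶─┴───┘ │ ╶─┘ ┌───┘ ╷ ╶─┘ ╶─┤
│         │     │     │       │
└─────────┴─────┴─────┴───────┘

Following directions step by step:
Start: (0, 0)
  right: (0, 0) → (0, 1)
  right: (0, 1) → (0, 2)
  right: (0, 2) → (0, 3)
  down: (0, 3) → (1, 3)
  down: (1, 3) → (2, 3)
  right: (2, 3) → (2, 4)
  down: (2, 4) → (3, 4)
  down: (3, 4) → (4, 4)
  down: (4, 4) → (5, 4)
  left: (5, 4) → (5, 3)
  up: (5, 3) → (4, 3)
  left: (4, 3) → (4, 2)
Final position: (4, 2)

Path taken:

┌─────────┬─────────┬───────┬─┐
│A → → ↓  │         │       │ │
│ ┌───┐ ╷ │ ┌───┐ ╶─┘ ╷ ┌─╴ ╵ │
│ │   │↓│ │ │   │     │ │     │
│ │ ╷ │ └─┤ ╵ ╷ ├─┬─┐ │ └─┬─╴ │
│ │ │ │↳ ↓│   │ │ │ │ │   │   │
│ ╵ │ └─┐ ├───┘ │ │ │ ├─┐ │ ╶─┤
│   │   │↓│     │ │ │ │ │ │   │
├───┼───┤ │ ┌───┘ │ │ ╵ │ └─┐ │
│   │B ↰│↓│ │     │ │   │   │ │
│ ╷ ╵ ╷ ╵ │ ╵ ┌─╴ │ └───┴─┐ └─┤
│ │   │↑ ↲│   │   │       │   │
│ └───┴─┬─┘ ┌─┴───┴───┬─╴ │ ╷ │
│       │   │         │   │ │ │
│ ╶───┐ │ ╶─┤ ┌───┬─╴ │ ┌─┘ │ │
│     │ │   │ │   │   │ │   │ │
├─┐ ┌─┘ ├─╴ │ │ ╶─┤ ╶─┤ ├───┤ │
│ │ │   │   │ │   │   │ │   │ │
│ │ │ ┌─┘ ┌─┤ └─╴ ├─┐ │ │ ╷ ╵ │
│ │ │ │   │ │     │ │ │ │ │   │
│ ╵ │ │ ╶─┤ └───┐ │ │ │ │ ├───┤
│   │ │   │     │ │ │ │ │ │   │
├───┘ ├─╴ │ ┌───┘ │ │ ╵ │ ╵ ╷ │
│     │   │ │     │ │   │   │ │
│ ┌───┤ ┌─┘ │ ┌───┘ └───┴───┘ │
│ │   │ │   │ │               │
│ ╵ ╷ ╵ │ ┌─┘ ├───╴ ┌─────┬─╴ │
│   │   │ │   │     │     │   │
│ ╶─┴───┘ │ ╶─┘ ┌───┘ ╷ ╶─┘ ╶─┤
│         │     │     │       │
└─────────┴─────┴─────┴───────┘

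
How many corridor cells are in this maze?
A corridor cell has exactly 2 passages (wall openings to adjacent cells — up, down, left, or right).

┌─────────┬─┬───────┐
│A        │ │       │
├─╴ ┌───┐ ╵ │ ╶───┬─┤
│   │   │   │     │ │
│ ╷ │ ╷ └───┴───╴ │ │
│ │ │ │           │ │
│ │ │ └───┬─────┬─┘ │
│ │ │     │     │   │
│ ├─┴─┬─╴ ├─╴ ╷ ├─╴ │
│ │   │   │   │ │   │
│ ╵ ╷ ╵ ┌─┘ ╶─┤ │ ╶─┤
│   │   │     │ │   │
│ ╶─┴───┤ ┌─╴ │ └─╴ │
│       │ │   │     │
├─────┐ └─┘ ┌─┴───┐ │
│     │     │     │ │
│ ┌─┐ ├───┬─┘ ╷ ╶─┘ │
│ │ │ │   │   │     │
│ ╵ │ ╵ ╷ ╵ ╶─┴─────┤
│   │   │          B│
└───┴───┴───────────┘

Counting cells with exactly 2 passages:
Total corridor cells: 80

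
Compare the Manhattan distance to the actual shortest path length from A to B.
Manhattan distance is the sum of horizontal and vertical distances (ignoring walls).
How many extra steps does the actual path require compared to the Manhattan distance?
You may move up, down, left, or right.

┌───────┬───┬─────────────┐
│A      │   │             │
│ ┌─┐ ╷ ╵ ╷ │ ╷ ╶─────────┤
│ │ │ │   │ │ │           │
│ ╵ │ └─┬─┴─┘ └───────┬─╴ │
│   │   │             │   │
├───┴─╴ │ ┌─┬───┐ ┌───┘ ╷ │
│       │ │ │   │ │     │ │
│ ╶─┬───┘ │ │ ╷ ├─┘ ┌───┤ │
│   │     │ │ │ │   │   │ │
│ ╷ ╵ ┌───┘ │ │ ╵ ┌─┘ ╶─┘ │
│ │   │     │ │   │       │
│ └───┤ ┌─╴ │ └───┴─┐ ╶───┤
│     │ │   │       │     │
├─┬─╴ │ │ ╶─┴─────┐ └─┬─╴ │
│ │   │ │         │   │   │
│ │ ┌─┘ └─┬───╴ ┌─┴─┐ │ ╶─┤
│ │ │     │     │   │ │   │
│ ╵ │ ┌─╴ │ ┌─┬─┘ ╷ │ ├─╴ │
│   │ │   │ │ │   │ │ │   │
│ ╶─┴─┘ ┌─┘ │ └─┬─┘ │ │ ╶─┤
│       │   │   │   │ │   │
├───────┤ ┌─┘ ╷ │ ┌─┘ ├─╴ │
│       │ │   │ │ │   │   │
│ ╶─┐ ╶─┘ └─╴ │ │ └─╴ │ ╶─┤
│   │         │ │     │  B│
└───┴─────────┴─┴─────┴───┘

Manhattan distance: |12 - 0| + |12 - 0| = 24
Actual path length: 50
Extra steps: 50 - 24 = 26

Solution:

┌───────┬───┬─────────────┐
│A → ↓  │   │↱ ↓          │
│ ┌─┐ ╷ ╵ ╷ │ ╷ ╶─────────┤
│ │ │↓│   │ │↑│↳ → → → → ↓│
│ ╵ │ └─┬─┴─┘ └───────┬─╴ │
│   │↳ ↓│↱ → ↑        │  ↓│
├───┴─╴ │ ┌─┬───┐ ┌───┘ ╷ │
│↓ ← ← ↲│↑│ │   │ │     │↓│
│ ╶─┬───┘ │ │ ╷ ├─┘ ┌───┤ │
│↳ ↓│↱ → ↑│ │ │ │   │   │↓│
│ ╷ ╵ ┌───┘ │ │ ╵ ┌─┘ ╶─┘ │
│ │↳ ↑│     │ │   │  ↓ ← ↲│
│ └───┤ ┌─╴ │ └───┴─┐ ╶───┤
│     │ │   │       │↳ → ↓│
├─┬─╴ │ │ ╶─┴─────┐ └─┬─╴ │
│ │   │ │         │   │↓ ↲│
│ │ ┌─┘ └─┬───╴ ┌─┴─┐ │ ╶─┤
│ │ │     │     │   │ │↳ ↓│
│ ╵ │ ┌─╴ │ ┌─┬─┘ ╷ │ ├─╴ │
│   │ │   │ │ │   │ │ │↓ ↲│
│ ╶─┴─┘ ┌─┘ │ └─┬─┘ │ │ ╶─┤
│       │   │   │   │ │↳ ↓│
├───────┤ ┌─┘ ╷ │ ┌─┘ ├─╴ │
│       │ │   │ │ │   │↓ ↲│
│ ╶─┐ ╶─┘ └─╴ │ │ └─╴ │ ╶─┤
│   │         │ │     │↳ B│
└───┴─────────┴─┴─────┴───┘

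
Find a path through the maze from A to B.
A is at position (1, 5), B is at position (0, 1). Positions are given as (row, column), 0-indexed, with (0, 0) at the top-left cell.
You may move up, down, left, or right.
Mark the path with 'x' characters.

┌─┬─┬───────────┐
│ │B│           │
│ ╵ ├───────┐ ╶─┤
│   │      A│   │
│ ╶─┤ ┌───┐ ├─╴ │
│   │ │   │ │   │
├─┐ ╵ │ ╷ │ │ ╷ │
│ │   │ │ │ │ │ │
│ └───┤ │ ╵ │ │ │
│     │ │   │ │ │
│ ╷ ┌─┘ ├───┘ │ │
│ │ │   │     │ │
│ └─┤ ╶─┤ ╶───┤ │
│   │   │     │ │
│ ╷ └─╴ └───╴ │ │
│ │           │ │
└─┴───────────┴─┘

Finding the shortest path from (1, 5) to (0, 1):
Path length: 11 steps
Directions: left → left → left → down → down → left → up → left → up → right → up

Solution:

┌─┬─┬───────────┐
│ │B│           │
│ ╵ ├───────┐ ╶─┤
│x x│x x x A│   │
│ ╶─┤ ┌───┐ ├─╴ │
│x x│x│   │ │   │
├─┐ ╵ │ ╷ │ │ ╷ │
│ │x x│ │ │ │ │ │
│ └───┤ │ ╵ │ │ │
│     │ │   │ │ │
│ ╷ ┌─┘ ├───┘ │ │
│ │ │   │     │ │
│ └─┤ ╶─┤ ╶───┤ │
│   │   │     │ │
│ ╷ └─╴ └───╴ │ │
│ │           │ │
└─┴───────────┴─┘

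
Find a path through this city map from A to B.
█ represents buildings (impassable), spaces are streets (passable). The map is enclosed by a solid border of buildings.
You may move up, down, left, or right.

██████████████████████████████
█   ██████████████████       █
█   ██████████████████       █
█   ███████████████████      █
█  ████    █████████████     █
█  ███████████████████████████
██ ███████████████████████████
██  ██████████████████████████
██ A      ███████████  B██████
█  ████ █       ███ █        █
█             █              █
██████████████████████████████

Finding the shortest path from A to B:
Movement: cardinal only
Path length: 24 steps
Directions: right → right → right → right → right → right → down → right → right → right → right → right → right → down → right → right → right → right → right → right → up → up → right → right

Solution:

██████████████████████████████
█   ██████████████████       █
█   ██████████████████       █
█   ███████████████████      █
█  ████    █████████████     █
█  ███████████████████████████
██ ███████████████████████████
██  ██████████████████████████
██ A→→→→→↓███████████↱→B██████
█  ████ █↳→→→→→↓███ █↑       █
█             █↳→→→→→↑       █
██████████████████████████████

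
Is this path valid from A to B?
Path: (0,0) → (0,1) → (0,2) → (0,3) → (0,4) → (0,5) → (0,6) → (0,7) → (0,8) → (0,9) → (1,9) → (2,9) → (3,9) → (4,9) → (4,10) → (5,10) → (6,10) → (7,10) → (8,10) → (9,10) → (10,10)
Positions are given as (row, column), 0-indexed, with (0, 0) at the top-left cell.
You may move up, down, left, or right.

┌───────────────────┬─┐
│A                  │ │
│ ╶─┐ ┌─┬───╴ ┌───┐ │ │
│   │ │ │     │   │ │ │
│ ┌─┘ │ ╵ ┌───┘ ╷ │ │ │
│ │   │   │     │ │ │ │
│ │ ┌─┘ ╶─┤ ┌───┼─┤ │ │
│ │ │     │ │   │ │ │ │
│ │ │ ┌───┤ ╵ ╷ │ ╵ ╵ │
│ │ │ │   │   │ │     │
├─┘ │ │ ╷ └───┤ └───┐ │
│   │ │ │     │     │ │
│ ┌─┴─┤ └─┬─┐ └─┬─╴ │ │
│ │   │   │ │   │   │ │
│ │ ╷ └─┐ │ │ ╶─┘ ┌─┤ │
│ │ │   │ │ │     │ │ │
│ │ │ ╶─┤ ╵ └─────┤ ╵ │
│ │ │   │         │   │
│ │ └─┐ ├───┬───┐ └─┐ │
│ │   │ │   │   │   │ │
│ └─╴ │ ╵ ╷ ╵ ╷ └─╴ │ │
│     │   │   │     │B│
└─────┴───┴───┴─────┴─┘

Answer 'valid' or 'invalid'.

Checking path validity:
Result: All consecutive moves are passable.

valid

Correct solution:

┌───────────────────┬─┐
│A → → → → → → → → ↓│ │
│ ╶─┐ ┌─┬───╴ ┌───┐ │ │
│   │ │ │     │   │↓│ │
│ ┌─┘ │ ╵ ┌───┘ ╷ │ │ │
│ │   │   │     │ │↓│ │
│ │ ┌─┘ ╶─┤ ┌───┼─┤ │ │
│ │ │     │ │   │ │↓│ │
│ │ │ ┌───┤ ╵ ╷ │ ╵ ╵ │
│ │ │ │   │   │ │  ↳ ↓│
├─┘ │ │ ╷ └───┤ └───┐ │
│   │ │ │     │     │↓│
│ ┌─┴─┤ └─┬─┐ └─┬─╴ │ │
│ │   │   │ │   │   │↓│
│ │ ╷ └─┐ │ │ ╶─┘ ┌─┤ │
│ │ │   │ │ │     │ │↓│
│ │ │ ╶─┤ ╵ └─────┤ ╵ │
│ │ │   │         │  ↓│
│ │ └─┐ ├───┬───┐ └─┐ │
│ │   │ │   │   │   │↓│
│ └─╴ │ ╵ ╷ ╵ ╷ └─╴ │ │
│     │   │   │     │B│
└─────┴───┴───┴─────┴─┘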